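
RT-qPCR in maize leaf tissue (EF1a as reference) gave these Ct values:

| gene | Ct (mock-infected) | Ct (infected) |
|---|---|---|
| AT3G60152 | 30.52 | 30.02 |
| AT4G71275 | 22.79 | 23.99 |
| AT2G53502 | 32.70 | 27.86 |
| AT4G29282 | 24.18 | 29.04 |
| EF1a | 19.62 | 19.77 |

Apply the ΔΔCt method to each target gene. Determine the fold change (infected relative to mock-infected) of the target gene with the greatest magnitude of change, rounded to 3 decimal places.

31.779

AT3G60152: ΔΔCt = (30.02−19.77) − (30.52−19.62) = 10.25 − 10.90 = -0.65; fold change = 2^0.65 = 1.569
AT4G71275: ΔΔCt = (23.99−19.77) − (22.79−19.62) = 4.22 − 3.17 = 1.05; fold change = 2^-1.05 = 0.483
AT2G53502: ΔΔCt = (27.86−19.77) − (32.70−19.62) = 8.09 − 13.08 = -4.99; fold change = 2^4.99 = 31.779
AT4G29282: ΔΔCt = (29.04−19.77) − (24.18−19.62) = 9.27 − 4.56 = 4.71; fold change = 2^-4.71 = 0.038
AT2G53502 has the largest |ΔΔCt| = 4.99.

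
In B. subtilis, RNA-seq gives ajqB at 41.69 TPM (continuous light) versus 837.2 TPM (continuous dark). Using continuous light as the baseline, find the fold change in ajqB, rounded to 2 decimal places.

Fold change = 837.2 / 41.69 = 20.082
ajqB is upregulated.

20.08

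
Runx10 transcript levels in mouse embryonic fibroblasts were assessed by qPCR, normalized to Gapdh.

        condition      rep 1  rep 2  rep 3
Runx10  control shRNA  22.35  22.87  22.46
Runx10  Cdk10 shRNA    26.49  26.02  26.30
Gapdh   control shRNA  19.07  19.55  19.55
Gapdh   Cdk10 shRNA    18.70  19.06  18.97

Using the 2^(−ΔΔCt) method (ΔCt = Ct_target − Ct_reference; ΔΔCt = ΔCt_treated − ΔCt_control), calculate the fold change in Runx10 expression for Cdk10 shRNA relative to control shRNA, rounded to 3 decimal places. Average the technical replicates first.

0.055

Mean Ct: Runx10 control shRNA 22.560; Runx10 Cdk10 shRNA 26.270; Gapdh control shRNA 19.390; Gapdh Cdk10 shRNA 18.910
ΔCt(control shRNA) = 22.560 − 19.390 = 3.170
ΔCt(Cdk10 shRNA) = 26.270 − 18.910 = 7.360
ΔΔCt = 7.360 − 3.170 = 4.190
Fold change = 2^(−4.190) = 0.0548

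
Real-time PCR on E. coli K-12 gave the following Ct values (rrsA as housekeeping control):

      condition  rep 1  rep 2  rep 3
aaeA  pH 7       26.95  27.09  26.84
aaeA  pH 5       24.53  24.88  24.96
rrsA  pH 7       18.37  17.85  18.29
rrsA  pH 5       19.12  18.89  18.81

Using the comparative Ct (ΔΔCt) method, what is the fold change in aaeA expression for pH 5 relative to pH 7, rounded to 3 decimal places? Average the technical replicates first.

Mean Ct: aaeA pH 7 26.960; aaeA pH 5 24.790; rrsA pH 7 18.170; rrsA pH 5 18.940
ΔCt(pH 7) = 26.960 − 18.170 = 8.790
ΔCt(pH 5) = 24.790 − 18.940 = 5.850
ΔΔCt = 5.850 − 8.790 = -2.940
Fold change = 2^(−(-2.940)) = 2^2.940 = 7.6741

7.674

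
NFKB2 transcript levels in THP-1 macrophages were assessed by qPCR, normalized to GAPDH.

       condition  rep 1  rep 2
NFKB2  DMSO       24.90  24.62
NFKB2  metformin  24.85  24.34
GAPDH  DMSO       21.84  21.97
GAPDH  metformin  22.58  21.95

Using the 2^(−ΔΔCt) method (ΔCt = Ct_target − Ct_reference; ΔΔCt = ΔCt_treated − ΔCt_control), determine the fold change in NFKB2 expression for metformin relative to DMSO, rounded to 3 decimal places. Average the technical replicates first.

1.439

Mean Ct: NFKB2 DMSO 24.760; NFKB2 metformin 24.595; GAPDH DMSO 21.905; GAPDH metformin 22.265
ΔCt(DMSO) = 24.760 − 21.905 = 2.855
ΔCt(metformin) = 24.595 − 22.265 = 2.330
ΔΔCt = 2.330 − 2.855 = -0.525
Fold change = 2^(−(-0.525)) = 2^0.525 = 1.4389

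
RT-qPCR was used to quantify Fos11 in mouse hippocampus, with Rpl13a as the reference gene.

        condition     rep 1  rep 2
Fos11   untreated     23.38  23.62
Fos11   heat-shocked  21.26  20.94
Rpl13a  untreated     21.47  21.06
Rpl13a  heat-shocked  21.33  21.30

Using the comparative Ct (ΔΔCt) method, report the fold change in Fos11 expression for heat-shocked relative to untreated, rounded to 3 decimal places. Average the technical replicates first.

Mean Ct: Fos11 untreated 23.500; Fos11 heat-shocked 21.100; Rpl13a untreated 21.265; Rpl13a heat-shocked 21.315
ΔCt(untreated) = 23.500 − 21.265 = 2.235
ΔCt(heat-shocked) = 21.100 − 21.315 = -0.215
ΔΔCt = -0.215 − 2.235 = -2.450
Fold change = 2^(−(-2.450)) = 2^2.450 = 5.4642

5.464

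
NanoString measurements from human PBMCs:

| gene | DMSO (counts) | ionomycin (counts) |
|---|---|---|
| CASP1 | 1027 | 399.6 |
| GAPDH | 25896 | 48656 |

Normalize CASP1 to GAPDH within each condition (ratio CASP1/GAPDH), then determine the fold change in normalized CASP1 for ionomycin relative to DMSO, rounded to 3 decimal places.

CASP1/GAPDH (DMSO) = 1027 / 25896 = 0.039659
CASP1/GAPDH (ionomycin) = 399.6 / 48656 = 0.0082128
Fold change = 0.0082128 / 0.039659 = 0.2071

0.207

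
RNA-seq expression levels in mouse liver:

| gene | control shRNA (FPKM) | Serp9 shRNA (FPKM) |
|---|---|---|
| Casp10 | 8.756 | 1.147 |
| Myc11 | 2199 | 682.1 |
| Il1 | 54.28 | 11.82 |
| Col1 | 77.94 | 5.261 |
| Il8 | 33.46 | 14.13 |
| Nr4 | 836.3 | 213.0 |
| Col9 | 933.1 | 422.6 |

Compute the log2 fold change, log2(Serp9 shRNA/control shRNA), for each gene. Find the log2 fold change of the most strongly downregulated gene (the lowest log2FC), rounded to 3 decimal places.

log2(1.147/8.756) = -2.932  (Casp10)
log2(682.1/2199) = -1.689  (Myc11)
log2(11.82/54.28) = -2.199  (Il1)
log2(5.261/77.94) = -3.889  (Col1)
log2(14.13/33.46) = -1.244  (Il8)
log2(213.0/836.3) = -1.973  (Nr4)
log2(422.6/933.1) = -1.143  (Col9)
Col1 is most strongly downregulated.

-3.889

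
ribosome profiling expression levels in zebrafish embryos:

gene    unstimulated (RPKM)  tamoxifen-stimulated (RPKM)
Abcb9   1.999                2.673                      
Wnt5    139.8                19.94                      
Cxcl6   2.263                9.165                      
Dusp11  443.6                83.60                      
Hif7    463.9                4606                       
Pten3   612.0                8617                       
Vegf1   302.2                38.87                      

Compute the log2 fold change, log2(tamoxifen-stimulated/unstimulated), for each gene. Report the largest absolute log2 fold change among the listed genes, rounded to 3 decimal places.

3.816

log2(2.673/1.999) = 0.419  (Abcb9)
log2(19.94/139.8) = -2.810  (Wnt5)
log2(9.165/2.263) = 2.018  (Cxcl6)
log2(83.60/443.6) = -2.408  (Dusp11)
log2(4606/463.9) = 3.312  (Hif7)
log2(8617/612.0) = 3.816  (Pten3)
log2(38.87/302.2) = -2.959  (Vegf1)
The largest magnitude belongs to Pten3.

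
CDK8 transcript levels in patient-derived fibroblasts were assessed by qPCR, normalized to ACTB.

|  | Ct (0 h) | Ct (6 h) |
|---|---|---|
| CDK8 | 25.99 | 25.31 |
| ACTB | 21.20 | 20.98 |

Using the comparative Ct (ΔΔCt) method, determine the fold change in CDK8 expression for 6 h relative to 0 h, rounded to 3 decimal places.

ΔCt(0 h) = 25.990 − 21.200 = 4.790
ΔCt(6 h) = 25.310 − 20.980 = 4.330
ΔΔCt = 4.330 − 4.790 = -0.460
Fold change = 2^(−(-0.460)) = 2^0.460 = 1.3755

1.376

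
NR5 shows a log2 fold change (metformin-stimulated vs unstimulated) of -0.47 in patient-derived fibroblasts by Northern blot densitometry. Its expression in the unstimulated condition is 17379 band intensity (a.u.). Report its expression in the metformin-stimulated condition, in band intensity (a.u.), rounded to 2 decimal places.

Fold change = 2^(-0.47) = 0.7220
metformin-stimulated expression = 17379 × 0.7220 = 12547.02

12547.02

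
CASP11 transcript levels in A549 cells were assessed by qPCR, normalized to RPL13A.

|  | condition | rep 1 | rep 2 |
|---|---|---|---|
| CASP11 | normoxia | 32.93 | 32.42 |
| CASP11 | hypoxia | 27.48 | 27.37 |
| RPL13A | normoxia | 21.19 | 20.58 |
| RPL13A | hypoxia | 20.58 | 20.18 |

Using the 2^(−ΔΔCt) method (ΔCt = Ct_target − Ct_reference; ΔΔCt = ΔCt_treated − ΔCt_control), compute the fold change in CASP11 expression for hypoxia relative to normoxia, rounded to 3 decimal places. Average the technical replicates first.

Mean Ct: CASP11 normoxia 32.675; CASP11 hypoxia 27.425; RPL13A normoxia 20.885; RPL13A hypoxia 20.380
ΔCt(normoxia) = 32.675 − 20.885 = 11.790
ΔCt(hypoxia) = 27.425 − 20.380 = 7.045
ΔΔCt = 7.045 − 11.790 = -4.745
Fold change = 2^(−(-4.745)) = 2^4.745 = 26.8156

26.816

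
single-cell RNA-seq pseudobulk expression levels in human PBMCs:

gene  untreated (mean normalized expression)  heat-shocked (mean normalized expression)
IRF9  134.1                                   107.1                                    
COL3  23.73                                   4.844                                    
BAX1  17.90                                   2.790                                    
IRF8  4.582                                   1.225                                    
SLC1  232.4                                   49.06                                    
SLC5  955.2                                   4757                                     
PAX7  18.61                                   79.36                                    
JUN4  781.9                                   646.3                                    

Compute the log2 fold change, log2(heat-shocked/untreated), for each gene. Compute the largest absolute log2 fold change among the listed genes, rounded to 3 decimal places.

2.682

log2(107.1/134.1) = -0.324  (IRF9)
log2(4.844/23.73) = -2.292  (COL3)
log2(2.790/17.90) = -2.682  (BAX1)
log2(1.225/4.582) = -1.903  (IRF8)
log2(49.06/232.4) = -2.244  (SLC1)
log2(4757/955.2) = 2.316  (SLC5)
log2(79.36/18.61) = 2.092  (PAX7)
log2(646.3/781.9) = -0.275  (JUN4)
The largest magnitude belongs to BAX1.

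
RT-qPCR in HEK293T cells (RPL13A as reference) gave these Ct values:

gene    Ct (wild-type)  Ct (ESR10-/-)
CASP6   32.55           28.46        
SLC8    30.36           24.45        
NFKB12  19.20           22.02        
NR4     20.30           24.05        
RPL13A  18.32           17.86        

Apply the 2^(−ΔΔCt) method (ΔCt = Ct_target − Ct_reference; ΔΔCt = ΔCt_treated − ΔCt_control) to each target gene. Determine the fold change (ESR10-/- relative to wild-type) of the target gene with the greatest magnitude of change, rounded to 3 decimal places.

43.713

CASP6: ΔΔCt = (28.46−17.86) − (32.55−18.32) = 10.60 − 14.23 = -3.63; fold change = 2^3.63 = 12.381
SLC8: ΔΔCt = (24.45−17.86) − (30.36−18.32) = 6.59 − 12.04 = -5.45; fold change = 2^5.45 = 43.713
NFKB12: ΔΔCt = (22.02−17.86) − (19.20−18.32) = 4.16 − 0.88 = 3.28; fold change = 2^-3.28 = 0.103
NR4: ΔΔCt = (24.05−17.86) − (20.30−18.32) = 6.19 − 1.98 = 4.21; fold change = 2^-4.21 = 0.054
SLC8 has the largest |ΔΔCt| = 5.45.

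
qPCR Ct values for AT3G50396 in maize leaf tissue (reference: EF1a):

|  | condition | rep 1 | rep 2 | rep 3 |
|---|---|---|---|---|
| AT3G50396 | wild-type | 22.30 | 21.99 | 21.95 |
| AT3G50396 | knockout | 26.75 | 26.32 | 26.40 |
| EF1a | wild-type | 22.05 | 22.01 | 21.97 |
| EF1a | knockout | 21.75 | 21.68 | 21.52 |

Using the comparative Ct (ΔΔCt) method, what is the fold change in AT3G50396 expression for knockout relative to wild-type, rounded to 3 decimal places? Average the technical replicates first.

0.037

Mean Ct: AT3G50396 wild-type 22.080; AT3G50396 knockout 26.490; EF1a wild-type 22.010; EF1a knockout 21.650
ΔCt(wild-type) = 22.080 − 22.010 = 0.070
ΔCt(knockout) = 26.490 − 21.650 = 4.840
ΔΔCt = 4.840 − 0.070 = 4.770
Fold change = 2^(−4.770) = 0.0367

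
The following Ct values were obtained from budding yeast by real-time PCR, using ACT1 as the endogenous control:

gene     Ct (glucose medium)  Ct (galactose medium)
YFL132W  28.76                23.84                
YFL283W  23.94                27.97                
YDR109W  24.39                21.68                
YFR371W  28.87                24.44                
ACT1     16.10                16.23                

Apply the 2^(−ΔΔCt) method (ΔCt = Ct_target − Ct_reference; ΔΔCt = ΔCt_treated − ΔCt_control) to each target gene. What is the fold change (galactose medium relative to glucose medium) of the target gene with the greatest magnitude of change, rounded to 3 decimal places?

33.128

YFL132W: ΔΔCt = (23.84−16.23) − (28.76−16.10) = 7.61 − 12.66 = -5.05; fold change = 2^5.05 = 33.128
YFL283W: ΔΔCt = (27.97−16.23) − (23.94−16.10) = 11.74 − 7.84 = 3.90; fold change = 2^-3.90 = 0.067
YDR109W: ΔΔCt = (21.68−16.23) − (24.39−16.10) = 5.45 − 8.29 = -2.84; fold change = 2^2.84 = 7.160
YFR371W: ΔΔCt = (24.44−16.23) − (28.87−16.10) = 8.21 − 12.77 = -4.56; fold change = 2^4.56 = 23.588
YFL132W has the largest |ΔΔCt| = 5.05.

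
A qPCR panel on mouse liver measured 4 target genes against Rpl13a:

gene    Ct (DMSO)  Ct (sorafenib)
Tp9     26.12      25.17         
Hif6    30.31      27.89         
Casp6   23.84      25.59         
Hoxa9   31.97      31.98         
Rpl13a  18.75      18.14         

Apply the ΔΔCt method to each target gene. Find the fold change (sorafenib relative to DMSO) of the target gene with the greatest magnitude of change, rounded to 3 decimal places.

Tp9: ΔΔCt = (25.17−18.14) − (26.12−18.75) = 7.03 − 7.37 = -0.34; fold change = 2^0.34 = 1.266
Hif6: ΔΔCt = (27.89−18.14) − (30.31−18.75) = 9.75 − 11.56 = -1.81; fold change = 2^1.81 = 3.506
Casp6: ΔΔCt = (25.59−18.14) − (23.84−18.75) = 7.45 − 5.09 = 2.36; fold change = 2^-2.36 = 0.195
Hoxa9: ΔΔCt = (31.98−18.14) − (31.97−18.75) = 13.84 − 13.22 = 0.62; fold change = 2^-0.62 = 0.651
Casp6 has the largest |ΔΔCt| = 2.36.

0.195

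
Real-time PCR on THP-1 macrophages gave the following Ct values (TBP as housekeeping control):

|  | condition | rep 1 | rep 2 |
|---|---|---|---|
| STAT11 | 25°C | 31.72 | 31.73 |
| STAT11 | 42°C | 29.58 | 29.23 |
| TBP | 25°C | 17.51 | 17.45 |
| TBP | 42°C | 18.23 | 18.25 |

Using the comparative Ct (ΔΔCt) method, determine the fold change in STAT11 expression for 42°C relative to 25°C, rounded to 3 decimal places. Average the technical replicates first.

Mean Ct: STAT11 25°C 31.725; STAT11 42°C 29.405; TBP 25°C 17.480; TBP 42°C 18.240
ΔCt(25°C) = 31.725 − 17.480 = 14.245
ΔCt(42°C) = 29.405 − 18.240 = 11.165
ΔΔCt = 11.165 − 14.245 = -3.080
Fold change = 2^(−(-3.080)) = 2^3.080 = 8.4561

8.456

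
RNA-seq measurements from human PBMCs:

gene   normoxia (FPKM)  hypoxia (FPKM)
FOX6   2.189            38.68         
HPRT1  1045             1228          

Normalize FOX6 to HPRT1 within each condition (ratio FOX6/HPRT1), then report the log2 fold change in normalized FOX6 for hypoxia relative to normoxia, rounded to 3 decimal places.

FOX6/HPRT1 (normoxia) = 2.189 / 1045 = 0.0020947
FOX6/HPRT1 (hypoxia) = 38.68 / 1228 = 0.031498
Fold change = 0.031498 / 0.0020947 = 15.0369
log2(15.0369) = 3.9104

3.910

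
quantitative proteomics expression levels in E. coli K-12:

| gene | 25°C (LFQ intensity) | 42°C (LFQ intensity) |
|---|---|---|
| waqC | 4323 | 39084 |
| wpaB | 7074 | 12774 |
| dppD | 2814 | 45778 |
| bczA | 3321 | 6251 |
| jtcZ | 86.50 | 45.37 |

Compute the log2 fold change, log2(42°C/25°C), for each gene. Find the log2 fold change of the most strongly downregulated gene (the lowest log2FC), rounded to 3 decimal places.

log2(39084/4323) = 3.176  (waqC)
log2(12774/7074) = 0.853  (wpaB)
log2(45778/2814) = 4.024  (dppD)
log2(6251/3321) = 0.912  (bczA)
log2(45.37/86.50) = -0.931  (jtcZ)
jtcZ is most strongly downregulated.

-0.931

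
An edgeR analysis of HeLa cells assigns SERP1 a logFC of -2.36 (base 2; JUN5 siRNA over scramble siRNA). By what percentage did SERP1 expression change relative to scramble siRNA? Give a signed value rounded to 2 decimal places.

-80.52%

Fold change = 2^(-2.36) = 0.1948
Percent change = (FC − 1) × 100% = (0.1948 − 1) × 100 = -80.52%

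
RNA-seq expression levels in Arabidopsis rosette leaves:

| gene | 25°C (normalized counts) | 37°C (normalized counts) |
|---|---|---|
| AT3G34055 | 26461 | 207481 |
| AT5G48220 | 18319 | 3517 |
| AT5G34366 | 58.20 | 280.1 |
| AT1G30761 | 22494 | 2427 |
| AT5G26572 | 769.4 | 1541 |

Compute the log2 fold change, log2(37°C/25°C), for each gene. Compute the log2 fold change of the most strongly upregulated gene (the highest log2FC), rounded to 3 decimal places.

log2(207481/26461) = 2.971  (AT3G34055)
log2(3517/18319) = -2.381  (AT5G48220)
log2(280.1/58.20) = 2.267  (AT5G34366)
log2(2427/22494) = -3.212  (AT1G30761)
log2(1541/769.4) = 1.002  (AT5G26572)
AT3G34055 is most strongly upregulated.

2.971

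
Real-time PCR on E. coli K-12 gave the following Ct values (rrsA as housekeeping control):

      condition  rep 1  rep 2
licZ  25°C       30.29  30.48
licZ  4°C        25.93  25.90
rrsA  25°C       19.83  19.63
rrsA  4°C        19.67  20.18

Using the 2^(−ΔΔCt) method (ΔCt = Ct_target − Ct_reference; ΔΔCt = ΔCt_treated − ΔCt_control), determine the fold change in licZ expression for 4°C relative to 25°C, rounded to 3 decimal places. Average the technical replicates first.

Mean Ct: licZ 25°C 30.385; licZ 4°C 25.915; rrsA 25°C 19.730; rrsA 4°C 19.925
ΔCt(25°C) = 30.385 − 19.730 = 10.655
ΔCt(4°C) = 25.915 − 19.925 = 5.990
ΔΔCt = 5.990 − 10.655 = -4.665
Fold change = 2^(−(-4.665)) = 2^4.665 = 25.3691

25.369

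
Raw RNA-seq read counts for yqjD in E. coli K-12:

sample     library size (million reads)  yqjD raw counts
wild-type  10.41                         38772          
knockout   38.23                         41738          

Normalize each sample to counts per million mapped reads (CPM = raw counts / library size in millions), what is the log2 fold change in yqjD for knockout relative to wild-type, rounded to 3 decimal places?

-1.770

CPM(wild-type) = 38772 / 10.41 = 3724.4957
CPM(knockout) = 41738 / 38.23 = 1091.7604
Fold change = 1091.7604 / 3724.4957 = 0.29313
log2(0.29313) = -1.7704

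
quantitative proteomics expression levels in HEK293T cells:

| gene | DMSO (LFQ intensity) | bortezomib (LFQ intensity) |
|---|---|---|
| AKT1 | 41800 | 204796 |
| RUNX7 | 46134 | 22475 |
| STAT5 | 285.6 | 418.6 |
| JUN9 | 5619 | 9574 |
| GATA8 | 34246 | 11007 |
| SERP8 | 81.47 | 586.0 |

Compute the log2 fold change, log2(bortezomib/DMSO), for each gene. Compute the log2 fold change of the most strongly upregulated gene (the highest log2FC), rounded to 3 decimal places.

log2(204796/41800) = 2.293  (AKT1)
log2(22475/46134) = -1.038  (RUNX7)
log2(418.6/285.6) = 0.552  (STAT5)
log2(9574/5619) = 0.769  (JUN9)
log2(11007/34246) = -1.638  (GATA8)
log2(586.0/81.47) = 2.847  (SERP8)
SERP8 is most strongly upregulated.

2.847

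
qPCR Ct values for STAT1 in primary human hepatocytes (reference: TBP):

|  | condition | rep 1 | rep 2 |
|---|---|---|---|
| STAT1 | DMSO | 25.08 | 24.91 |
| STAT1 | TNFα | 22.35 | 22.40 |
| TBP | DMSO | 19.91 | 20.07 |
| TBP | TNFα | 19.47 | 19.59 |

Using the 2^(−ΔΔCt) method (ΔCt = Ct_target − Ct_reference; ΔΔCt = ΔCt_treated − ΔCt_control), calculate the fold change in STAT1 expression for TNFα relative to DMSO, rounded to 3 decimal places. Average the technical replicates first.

4.469

Mean Ct: STAT1 DMSO 24.995; STAT1 TNFα 22.375; TBP DMSO 19.990; TBP TNFα 19.530
ΔCt(DMSO) = 24.995 − 19.990 = 5.005
ΔCt(TNFα) = 22.375 − 19.530 = 2.845
ΔΔCt = 2.845 − 5.005 = -2.160
Fold change = 2^(−(-2.160)) = 2^2.160 = 4.4691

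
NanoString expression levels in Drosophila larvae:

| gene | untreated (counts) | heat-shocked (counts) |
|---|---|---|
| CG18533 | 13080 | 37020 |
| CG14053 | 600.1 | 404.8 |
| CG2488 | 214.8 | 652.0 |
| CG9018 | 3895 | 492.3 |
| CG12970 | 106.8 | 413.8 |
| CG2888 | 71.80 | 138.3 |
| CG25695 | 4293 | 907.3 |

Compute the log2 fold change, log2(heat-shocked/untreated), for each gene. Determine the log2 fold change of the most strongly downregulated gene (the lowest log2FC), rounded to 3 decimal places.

log2(37020/13080) = 1.501  (CG18533)
log2(404.8/600.1) = -0.568  (CG14053)
log2(652.0/214.8) = 1.602  (CG2488)
log2(492.3/3895) = -2.984  (CG9018)
log2(413.8/106.8) = 1.954  (CG12970)
log2(138.3/71.80) = 0.946  (CG2888)
log2(907.3/4293) = -2.242  (CG25695)
CG9018 is most strongly downregulated.

-2.984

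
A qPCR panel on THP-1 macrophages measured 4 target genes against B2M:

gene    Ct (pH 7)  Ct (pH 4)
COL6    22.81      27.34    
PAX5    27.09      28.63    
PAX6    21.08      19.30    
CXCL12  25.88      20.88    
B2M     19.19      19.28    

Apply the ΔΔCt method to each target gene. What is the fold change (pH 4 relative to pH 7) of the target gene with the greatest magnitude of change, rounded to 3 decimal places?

COL6: ΔΔCt = (27.34−19.28) − (22.81−19.19) = 8.06 − 3.62 = 4.44; fold change = 2^-4.44 = 0.046
PAX5: ΔΔCt = (28.63−19.28) − (27.09−19.19) = 9.35 − 7.90 = 1.45; fold change = 2^-1.45 = 0.366
PAX6: ΔΔCt = (19.30−19.28) − (21.08−19.19) = 0.02 − 1.89 = -1.87; fold change = 2^1.87 = 3.655
CXCL12: ΔΔCt = (20.88−19.28) − (25.88−19.19) = 1.60 − 6.69 = -5.09; fold change = 2^5.09 = 34.060
CXCL12 has the largest |ΔΔCt| = 5.09.

34.060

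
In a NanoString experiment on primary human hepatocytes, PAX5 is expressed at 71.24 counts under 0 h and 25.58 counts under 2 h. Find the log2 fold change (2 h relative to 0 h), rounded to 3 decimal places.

-1.478

Fold change = 25.58 / 71.24 = 0.3591
log2(0.3591) = -1.4777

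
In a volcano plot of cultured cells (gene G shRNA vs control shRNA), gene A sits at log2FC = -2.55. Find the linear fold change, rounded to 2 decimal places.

Fold change = 2^(-2.55) = 0.171
That is, gene A drops to 17.1% of the control shRNA level.

0.17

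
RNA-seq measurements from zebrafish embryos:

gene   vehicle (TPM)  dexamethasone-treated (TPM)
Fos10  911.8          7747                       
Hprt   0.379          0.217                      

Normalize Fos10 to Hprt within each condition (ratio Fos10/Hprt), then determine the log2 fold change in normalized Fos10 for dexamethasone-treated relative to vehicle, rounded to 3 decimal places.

3.891

Fos10/Hprt (vehicle) = 911.8 / 0.379 = 2405.8
Fos10/Hprt (dexamethasone-treated) = 7747 / 0.217 = 35700
Fold change = 35700 / 2405.8 = 14.8393
log2(14.8393) = 3.8914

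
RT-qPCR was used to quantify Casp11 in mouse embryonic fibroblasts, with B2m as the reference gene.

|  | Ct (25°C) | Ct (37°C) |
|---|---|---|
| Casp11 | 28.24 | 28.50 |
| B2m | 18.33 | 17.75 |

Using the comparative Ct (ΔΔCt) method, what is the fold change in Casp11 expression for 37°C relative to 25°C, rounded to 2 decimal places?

ΔCt(25°C) = 28.240 − 18.330 = 9.910
ΔCt(37°C) = 28.500 − 17.750 = 10.750
ΔΔCt = 10.750 − 9.910 = 0.840
Fold change = 2^(−0.840) = 0.559

0.56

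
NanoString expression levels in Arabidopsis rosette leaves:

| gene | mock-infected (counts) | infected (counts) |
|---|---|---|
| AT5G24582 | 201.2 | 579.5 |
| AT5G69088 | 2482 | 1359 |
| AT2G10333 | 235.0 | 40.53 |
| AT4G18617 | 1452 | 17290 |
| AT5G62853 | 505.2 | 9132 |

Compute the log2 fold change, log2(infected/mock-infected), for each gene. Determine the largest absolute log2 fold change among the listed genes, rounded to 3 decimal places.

4.176

log2(579.5/201.2) = 1.526  (AT5G24582)
log2(1359/2482) = -0.869  (AT5G69088)
log2(40.53/235.0) = -2.536  (AT2G10333)
log2(17290/1452) = 3.574  (AT4G18617)
log2(9132/505.2) = 4.176  (AT5G62853)
The largest magnitude belongs to AT5G62853.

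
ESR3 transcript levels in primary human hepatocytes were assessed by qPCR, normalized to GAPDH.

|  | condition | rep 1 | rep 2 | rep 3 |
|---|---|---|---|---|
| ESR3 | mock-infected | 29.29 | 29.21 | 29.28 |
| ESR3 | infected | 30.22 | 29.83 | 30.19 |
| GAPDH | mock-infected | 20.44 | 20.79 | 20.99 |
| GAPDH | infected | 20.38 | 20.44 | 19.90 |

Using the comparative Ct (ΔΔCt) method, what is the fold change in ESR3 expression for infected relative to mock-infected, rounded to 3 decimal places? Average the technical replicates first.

0.401

Mean Ct: ESR3 mock-infected 29.260; ESR3 infected 30.080; GAPDH mock-infected 20.740; GAPDH infected 20.240
ΔCt(mock-infected) = 29.260 − 20.740 = 8.520
ΔCt(infected) = 30.080 − 20.240 = 9.840
ΔΔCt = 9.840 − 8.520 = 1.320
Fold change = 2^(−1.320) = 0.4005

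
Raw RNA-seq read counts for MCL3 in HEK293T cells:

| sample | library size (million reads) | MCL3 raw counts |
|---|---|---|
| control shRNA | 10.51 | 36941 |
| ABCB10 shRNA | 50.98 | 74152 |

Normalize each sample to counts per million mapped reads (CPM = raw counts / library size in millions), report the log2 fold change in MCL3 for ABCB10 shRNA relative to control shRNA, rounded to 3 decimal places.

CPM(control shRNA) = 36941 / 10.51 = 3514.8430
CPM(ABCB10 shRNA) = 74152 / 50.98 = 1454.5312
Fold change = 1454.5312 / 3514.8430 = 0.41383
log2(0.41383) = -1.2729

-1.273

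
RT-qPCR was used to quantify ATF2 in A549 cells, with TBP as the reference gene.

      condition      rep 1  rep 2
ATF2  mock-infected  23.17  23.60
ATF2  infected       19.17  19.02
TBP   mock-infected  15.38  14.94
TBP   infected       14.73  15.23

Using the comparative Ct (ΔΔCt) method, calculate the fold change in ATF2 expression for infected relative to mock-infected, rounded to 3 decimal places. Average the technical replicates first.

17.268

Mean Ct: ATF2 mock-infected 23.385; ATF2 infected 19.095; TBP mock-infected 15.160; TBP infected 14.980
ΔCt(mock-infected) = 23.385 − 15.160 = 8.225
ΔCt(infected) = 19.095 − 14.980 = 4.115
ΔΔCt = 4.115 − 8.225 = -4.110
Fold change = 2^(−(-4.110)) = 2^4.110 = 17.2677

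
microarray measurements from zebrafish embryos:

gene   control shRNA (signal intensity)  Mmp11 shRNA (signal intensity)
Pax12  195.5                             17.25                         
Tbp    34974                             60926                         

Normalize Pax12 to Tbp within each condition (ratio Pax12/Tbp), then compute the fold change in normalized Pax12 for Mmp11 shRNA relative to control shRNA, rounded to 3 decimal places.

0.051

Pax12/Tbp (control shRNA) = 195.5 / 34974 = 0.0055899
Pax12/Tbp (Mmp11 shRNA) = 17.25 / 60926 = 0.00028313
Fold change = 0.00028313 / 0.0055899 = 0.0507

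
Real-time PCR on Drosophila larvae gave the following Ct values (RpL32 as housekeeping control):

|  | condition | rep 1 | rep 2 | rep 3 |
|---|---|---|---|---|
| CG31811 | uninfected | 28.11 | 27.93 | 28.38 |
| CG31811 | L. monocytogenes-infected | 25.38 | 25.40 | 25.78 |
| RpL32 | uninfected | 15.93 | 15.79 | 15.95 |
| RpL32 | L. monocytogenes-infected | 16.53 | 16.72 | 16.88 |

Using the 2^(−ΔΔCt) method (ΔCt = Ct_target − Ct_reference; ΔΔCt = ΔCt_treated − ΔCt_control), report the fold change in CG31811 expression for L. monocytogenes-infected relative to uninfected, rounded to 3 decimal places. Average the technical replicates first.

10.853

Mean Ct: CG31811 uninfected 28.140; CG31811 L. monocytogenes-infected 25.520; RpL32 uninfected 15.890; RpL32 L. monocytogenes-infected 16.710
ΔCt(uninfected) = 28.140 − 15.890 = 12.250
ΔCt(L. monocytogenes-infected) = 25.520 − 16.710 = 8.810
ΔΔCt = 8.810 − 12.250 = -3.440
Fold change = 2^(−(-3.440)) = 2^3.440 = 10.8528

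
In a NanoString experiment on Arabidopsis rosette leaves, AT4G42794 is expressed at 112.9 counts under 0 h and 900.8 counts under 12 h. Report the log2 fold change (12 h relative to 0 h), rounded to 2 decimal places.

3.00

Fold change = 900.8 / 112.9 = 7.9787
log2(7.9787) = 2.996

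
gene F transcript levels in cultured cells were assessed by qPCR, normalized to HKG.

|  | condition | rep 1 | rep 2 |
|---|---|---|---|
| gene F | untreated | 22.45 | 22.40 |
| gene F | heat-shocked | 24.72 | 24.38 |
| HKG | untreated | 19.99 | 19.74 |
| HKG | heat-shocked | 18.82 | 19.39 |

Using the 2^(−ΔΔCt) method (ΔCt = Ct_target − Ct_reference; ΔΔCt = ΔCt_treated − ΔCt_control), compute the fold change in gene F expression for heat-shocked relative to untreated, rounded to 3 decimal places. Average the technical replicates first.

Mean Ct: gene F untreated 22.425; gene F heat-shocked 24.550; HKG untreated 19.865; HKG heat-shocked 19.105
ΔCt(untreated) = 22.425 − 19.865 = 2.560
ΔCt(heat-shocked) = 24.550 − 19.105 = 5.445
ΔΔCt = 5.445 − 2.560 = 2.885
Fold change = 2^(−2.885) = 0.1354

0.135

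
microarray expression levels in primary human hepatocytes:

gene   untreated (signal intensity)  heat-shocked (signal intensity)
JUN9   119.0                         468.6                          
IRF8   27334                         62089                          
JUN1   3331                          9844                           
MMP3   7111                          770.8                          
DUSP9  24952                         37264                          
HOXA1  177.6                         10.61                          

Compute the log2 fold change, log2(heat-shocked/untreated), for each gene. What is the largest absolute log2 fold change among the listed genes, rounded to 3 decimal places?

4.065

log2(468.6/119.0) = 1.977  (JUN9)
log2(62089/27334) = 1.184  (IRF8)
log2(9844/3331) = 1.563  (JUN1)
log2(770.8/7111) = -3.206  (MMP3)
log2(37264/24952) = 0.579  (DUSP9)
log2(10.61/177.6) = -4.065  (HOXA1)
The largest magnitude belongs to HOXA1.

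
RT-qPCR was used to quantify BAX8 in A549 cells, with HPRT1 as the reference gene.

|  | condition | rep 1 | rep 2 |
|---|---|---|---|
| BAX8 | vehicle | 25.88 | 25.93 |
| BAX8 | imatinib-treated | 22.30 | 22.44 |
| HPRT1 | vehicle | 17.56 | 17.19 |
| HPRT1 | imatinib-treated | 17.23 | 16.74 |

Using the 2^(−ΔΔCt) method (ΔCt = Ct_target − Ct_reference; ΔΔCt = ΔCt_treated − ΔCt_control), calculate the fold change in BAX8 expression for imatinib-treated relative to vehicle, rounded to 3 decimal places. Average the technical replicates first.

8.846

Mean Ct: BAX8 vehicle 25.905; BAX8 imatinib-treated 22.370; HPRT1 vehicle 17.375; HPRT1 imatinib-treated 16.985
ΔCt(vehicle) = 25.905 − 17.375 = 8.530
ΔCt(imatinib-treated) = 22.370 − 16.985 = 5.385
ΔΔCt = 5.385 − 8.530 = -3.145
Fold change = 2^(−(-3.145)) = 2^3.145 = 8.8458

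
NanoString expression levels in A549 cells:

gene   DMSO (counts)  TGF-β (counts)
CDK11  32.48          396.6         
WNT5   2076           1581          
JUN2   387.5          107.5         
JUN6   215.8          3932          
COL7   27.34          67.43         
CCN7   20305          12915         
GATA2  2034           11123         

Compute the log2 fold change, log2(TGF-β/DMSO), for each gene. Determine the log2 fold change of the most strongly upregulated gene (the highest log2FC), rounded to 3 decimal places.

log2(396.6/32.48) = 3.610  (CDK11)
log2(1581/2076) = -0.393  (WNT5)
log2(107.5/387.5) = -1.850  (JUN2)
log2(3932/215.8) = 4.187  (JUN6)
log2(67.43/27.34) = 1.302  (COL7)
log2(12915/20305) = -0.653  (CCN7)
log2(11123/2034) = 2.451  (GATA2)
JUN6 is most strongly upregulated.

4.187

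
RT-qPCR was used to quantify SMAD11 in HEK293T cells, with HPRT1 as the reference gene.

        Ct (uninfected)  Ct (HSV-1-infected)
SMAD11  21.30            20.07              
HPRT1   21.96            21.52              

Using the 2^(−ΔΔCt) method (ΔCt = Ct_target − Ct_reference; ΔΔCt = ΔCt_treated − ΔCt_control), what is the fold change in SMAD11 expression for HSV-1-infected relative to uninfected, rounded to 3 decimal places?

ΔCt(uninfected) = 21.300 − 21.960 = -0.660
ΔCt(HSV-1-infected) = 20.070 − 21.520 = -1.450
ΔΔCt = -1.450 − (-0.660) = -0.790
Fold change = 2^(−(-0.790)) = 2^0.790 = 1.7291

1.729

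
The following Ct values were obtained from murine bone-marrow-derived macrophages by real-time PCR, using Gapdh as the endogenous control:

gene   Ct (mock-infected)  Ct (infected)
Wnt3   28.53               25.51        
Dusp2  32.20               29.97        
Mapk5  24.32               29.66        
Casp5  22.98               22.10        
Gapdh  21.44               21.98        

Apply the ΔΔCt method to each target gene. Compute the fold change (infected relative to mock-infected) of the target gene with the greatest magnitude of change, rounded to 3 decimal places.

Wnt3: ΔΔCt = (25.51−21.98) − (28.53−21.44) = 3.53 − 7.09 = -3.56; fold change = 2^3.56 = 11.794
Dusp2: ΔΔCt = (29.97−21.98) − (32.20−21.44) = 7.99 − 10.76 = -2.77; fold change = 2^2.77 = 6.821
Mapk5: ΔΔCt = (29.66−21.98) − (24.32−21.44) = 7.68 − 2.88 = 4.80; fold change = 2^-4.80 = 0.036
Casp5: ΔΔCt = (22.10−21.98) − (22.98−21.44) = 0.12 − 1.54 = -1.42; fold change = 2^1.42 = 2.676
Mapk5 has the largest |ΔΔCt| = 4.80.

0.036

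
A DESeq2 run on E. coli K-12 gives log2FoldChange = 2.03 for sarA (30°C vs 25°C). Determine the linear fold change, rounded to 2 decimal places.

Fold change = 2^(2.03) = 4.084

4.08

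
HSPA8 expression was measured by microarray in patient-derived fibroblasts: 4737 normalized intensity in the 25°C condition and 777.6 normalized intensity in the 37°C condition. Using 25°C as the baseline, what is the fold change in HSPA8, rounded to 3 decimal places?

0.164

Fold change = 777.6 / 4737 = 0.1642
HSPA8 is downregulated.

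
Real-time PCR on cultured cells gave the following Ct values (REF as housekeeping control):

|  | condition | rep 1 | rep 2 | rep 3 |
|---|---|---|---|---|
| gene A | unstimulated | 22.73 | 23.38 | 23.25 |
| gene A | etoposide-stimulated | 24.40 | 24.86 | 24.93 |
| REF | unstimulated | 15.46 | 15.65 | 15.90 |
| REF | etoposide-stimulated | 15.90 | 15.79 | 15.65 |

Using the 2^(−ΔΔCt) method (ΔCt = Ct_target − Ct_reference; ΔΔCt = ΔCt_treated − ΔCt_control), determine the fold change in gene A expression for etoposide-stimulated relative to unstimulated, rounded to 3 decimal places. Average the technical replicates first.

Mean Ct: gene A unstimulated 23.120; gene A etoposide-stimulated 24.730; REF unstimulated 15.670; REF etoposide-stimulated 15.780
ΔCt(unstimulated) = 23.120 − 15.670 = 7.450
ΔCt(etoposide-stimulated) = 24.730 − 15.780 = 8.950
ΔΔCt = 8.950 − 7.450 = 1.500
Fold change = 2^(−1.500) = 0.3536

0.354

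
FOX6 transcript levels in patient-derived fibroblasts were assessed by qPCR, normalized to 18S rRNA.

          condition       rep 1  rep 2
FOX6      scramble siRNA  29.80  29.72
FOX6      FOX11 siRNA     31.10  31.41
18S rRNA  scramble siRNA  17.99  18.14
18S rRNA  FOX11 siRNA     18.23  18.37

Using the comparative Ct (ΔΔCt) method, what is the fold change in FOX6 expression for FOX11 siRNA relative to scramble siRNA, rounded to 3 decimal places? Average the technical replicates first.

0.418

Mean Ct: FOX6 scramble siRNA 29.760; FOX6 FOX11 siRNA 31.255; 18S rRNA scramble siRNA 18.065; 18S rRNA FOX11 siRNA 18.300
ΔCt(scramble siRNA) = 29.760 − 18.065 = 11.695
ΔCt(FOX11 siRNA) = 31.255 − 18.300 = 12.955
ΔΔCt = 12.955 − 11.695 = 1.260
Fold change = 2^(−1.260) = 0.4175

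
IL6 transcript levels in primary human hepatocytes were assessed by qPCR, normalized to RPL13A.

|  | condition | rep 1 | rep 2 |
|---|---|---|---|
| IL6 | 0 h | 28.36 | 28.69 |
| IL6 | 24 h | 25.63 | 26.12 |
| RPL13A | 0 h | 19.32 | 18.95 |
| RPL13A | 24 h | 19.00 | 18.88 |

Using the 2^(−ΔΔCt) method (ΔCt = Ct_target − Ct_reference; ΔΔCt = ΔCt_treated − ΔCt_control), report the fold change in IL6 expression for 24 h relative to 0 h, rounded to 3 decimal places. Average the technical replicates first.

5.483

Mean Ct: IL6 0 h 28.525; IL6 24 h 25.875; RPL13A 0 h 19.135; RPL13A 24 h 18.940
ΔCt(0 h) = 28.525 − 19.135 = 9.390
ΔCt(24 h) = 25.875 − 18.940 = 6.935
ΔΔCt = 6.935 − 9.390 = -2.455
Fold change = 2^(−(-2.455)) = 2^2.455 = 5.4831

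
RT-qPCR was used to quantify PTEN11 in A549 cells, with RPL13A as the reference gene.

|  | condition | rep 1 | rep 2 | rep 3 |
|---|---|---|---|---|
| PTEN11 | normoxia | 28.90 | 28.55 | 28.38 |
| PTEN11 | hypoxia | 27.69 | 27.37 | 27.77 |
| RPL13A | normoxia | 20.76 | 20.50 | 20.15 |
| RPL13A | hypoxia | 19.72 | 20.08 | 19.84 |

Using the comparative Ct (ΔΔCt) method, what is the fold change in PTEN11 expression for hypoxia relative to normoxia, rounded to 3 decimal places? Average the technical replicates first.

1.329

Mean Ct: PTEN11 normoxia 28.610; PTEN11 hypoxia 27.610; RPL13A normoxia 20.470; RPL13A hypoxia 19.880
ΔCt(normoxia) = 28.610 − 20.470 = 8.140
ΔCt(hypoxia) = 27.610 − 19.880 = 7.730
ΔΔCt = 7.730 − 8.140 = -0.410
Fold change = 2^(−(-0.410)) = 2^0.410 = 1.3287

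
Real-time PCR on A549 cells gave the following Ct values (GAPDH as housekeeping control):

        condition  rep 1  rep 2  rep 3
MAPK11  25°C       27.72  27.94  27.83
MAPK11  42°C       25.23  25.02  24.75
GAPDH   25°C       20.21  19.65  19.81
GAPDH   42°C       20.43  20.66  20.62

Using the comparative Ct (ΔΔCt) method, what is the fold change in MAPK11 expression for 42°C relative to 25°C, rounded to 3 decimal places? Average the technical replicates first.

Mean Ct: MAPK11 25°C 27.830; MAPK11 42°C 25.000; GAPDH 25°C 19.890; GAPDH 42°C 20.570
ΔCt(25°C) = 27.830 − 19.890 = 7.940
ΔCt(42°C) = 25.000 − 20.570 = 4.430
ΔΔCt = 4.430 − 7.940 = -3.510
Fold change = 2^(−(-3.510)) = 2^3.510 = 11.3924

11.392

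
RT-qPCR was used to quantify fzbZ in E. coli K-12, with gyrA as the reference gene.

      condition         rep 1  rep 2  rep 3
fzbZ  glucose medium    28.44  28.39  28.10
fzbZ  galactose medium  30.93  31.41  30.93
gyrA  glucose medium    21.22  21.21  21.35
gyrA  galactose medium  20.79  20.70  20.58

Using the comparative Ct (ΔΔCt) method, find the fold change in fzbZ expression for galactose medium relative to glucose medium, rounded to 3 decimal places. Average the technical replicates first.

0.098

Mean Ct: fzbZ glucose medium 28.310; fzbZ galactose medium 31.090; gyrA glucose medium 21.260; gyrA galactose medium 20.690
ΔCt(glucose medium) = 28.310 − 21.260 = 7.050
ΔCt(galactose medium) = 31.090 − 20.690 = 10.400
ΔΔCt = 10.400 − 7.050 = 3.350
Fold change = 2^(−3.350) = 0.0981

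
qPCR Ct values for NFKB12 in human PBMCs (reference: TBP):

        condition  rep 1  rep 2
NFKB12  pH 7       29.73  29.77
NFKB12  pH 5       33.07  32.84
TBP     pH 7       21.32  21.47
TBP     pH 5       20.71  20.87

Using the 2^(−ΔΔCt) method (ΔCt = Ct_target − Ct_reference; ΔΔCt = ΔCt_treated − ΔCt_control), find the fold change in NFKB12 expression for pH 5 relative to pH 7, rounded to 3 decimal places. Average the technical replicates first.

0.071

Mean Ct: NFKB12 pH 7 29.750; NFKB12 pH 5 32.955; TBP pH 7 21.395; TBP pH 5 20.790
ΔCt(pH 7) = 29.750 − 21.395 = 8.355
ΔCt(pH 5) = 32.955 − 20.790 = 12.165
ΔΔCt = 12.165 − 8.355 = 3.810
Fold change = 2^(−3.810) = 0.0713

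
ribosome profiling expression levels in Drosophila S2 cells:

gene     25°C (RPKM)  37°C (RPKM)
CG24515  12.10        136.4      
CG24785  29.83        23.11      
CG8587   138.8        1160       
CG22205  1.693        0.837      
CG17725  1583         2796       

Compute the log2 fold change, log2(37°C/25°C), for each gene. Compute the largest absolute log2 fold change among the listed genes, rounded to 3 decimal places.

log2(136.4/12.10) = 3.495  (CG24515)
log2(23.11/29.83) = -0.368  (CG24785)
log2(1160/138.8) = 3.063  (CG8587)
log2(0.837/1.693) = -1.016  (CG22205)
log2(2796/1583) = 0.821  (CG17725)
The largest magnitude belongs to CG24515.

3.495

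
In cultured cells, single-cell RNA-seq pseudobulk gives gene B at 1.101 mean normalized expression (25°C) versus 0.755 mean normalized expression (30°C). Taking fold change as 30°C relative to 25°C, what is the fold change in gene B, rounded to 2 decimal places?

0.69

Fold change = 0.755 / 1.101 = 0.686
gene B is downregulated.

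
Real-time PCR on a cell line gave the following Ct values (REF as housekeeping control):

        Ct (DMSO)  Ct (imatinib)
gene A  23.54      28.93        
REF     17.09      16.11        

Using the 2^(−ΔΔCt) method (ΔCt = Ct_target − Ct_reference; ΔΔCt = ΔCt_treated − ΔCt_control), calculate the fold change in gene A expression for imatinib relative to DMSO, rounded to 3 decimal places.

0.012

ΔCt(DMSO) = 23.540 − 17.090 = 6.450
ΔCt(imatinib) = 28.930 − 16.110 = 12.820
ΔΔCt = 12.820 − 6.450 = 6.370
Fold change = 2^(−6.370) = 0.0121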